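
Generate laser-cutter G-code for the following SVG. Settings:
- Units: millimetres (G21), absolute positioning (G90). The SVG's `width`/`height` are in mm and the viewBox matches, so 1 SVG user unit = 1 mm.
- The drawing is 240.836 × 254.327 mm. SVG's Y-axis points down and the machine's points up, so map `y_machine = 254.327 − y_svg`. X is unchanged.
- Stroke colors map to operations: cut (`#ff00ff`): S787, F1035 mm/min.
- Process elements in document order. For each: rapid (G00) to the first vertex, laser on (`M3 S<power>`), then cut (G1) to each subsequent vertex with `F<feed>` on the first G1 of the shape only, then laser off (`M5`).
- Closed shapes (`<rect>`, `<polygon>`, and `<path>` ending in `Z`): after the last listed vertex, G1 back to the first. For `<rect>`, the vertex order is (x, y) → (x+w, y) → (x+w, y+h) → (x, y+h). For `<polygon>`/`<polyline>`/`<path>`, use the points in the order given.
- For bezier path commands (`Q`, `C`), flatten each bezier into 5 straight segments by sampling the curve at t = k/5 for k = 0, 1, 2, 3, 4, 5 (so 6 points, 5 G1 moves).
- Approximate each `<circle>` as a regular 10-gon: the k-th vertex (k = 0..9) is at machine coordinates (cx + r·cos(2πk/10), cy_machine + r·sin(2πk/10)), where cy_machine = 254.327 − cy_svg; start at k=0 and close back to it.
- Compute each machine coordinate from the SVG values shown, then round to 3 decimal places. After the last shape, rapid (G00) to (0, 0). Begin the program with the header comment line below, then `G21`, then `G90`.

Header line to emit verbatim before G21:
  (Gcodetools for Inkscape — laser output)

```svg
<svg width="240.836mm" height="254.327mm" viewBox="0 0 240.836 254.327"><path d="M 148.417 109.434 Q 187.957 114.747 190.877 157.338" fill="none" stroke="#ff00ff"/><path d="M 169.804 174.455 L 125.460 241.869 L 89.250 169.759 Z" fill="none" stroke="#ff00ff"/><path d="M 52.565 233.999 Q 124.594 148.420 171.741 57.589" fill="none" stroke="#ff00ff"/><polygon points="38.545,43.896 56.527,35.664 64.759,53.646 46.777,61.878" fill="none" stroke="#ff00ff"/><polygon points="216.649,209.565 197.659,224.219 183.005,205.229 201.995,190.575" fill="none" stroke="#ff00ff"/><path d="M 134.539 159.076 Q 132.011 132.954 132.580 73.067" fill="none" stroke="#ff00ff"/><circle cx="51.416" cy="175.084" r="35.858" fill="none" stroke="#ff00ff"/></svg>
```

(Gcodetools for Inkscape — laser output)
G21
G90
G00 X148.417 Y144.893
M3 S787
G1 X162.768 Y141.277 F1035
G1 X174.190 Y134.678
G1 X182.682 Y125.097
G1 X188.244 Y112.534
G1 X190.877 Y96.989
M5
G00 X169.804 Y79.872
M3 S787
G1 X125.460 Y12.458 F1035
G1 X89.250 Y84.568
G1 X169.804 Y79.872
M5
G00 X52.565 Y20.328
M3 S787
G1 X80.381 Y54.770 F1035
G1 X106.207 Y89.632
G1 X130.042 Y124.914
G1 X151.887 Y160.616
G1 X171.741 Y196.738
M5
G00 X38.545 Y210.431
M3 S787
G1 X56.527 Y218.663 F1035
G1 X64.759 Y200.681
G1 X46.777 Y192.449
G1 X38.545 Y210.431
M5
G00 X216.649 Y44.762
M3 S787
G1 X197.659 Y30.108 F1035
G1 X183.005 Y49.098
G1 X201.995 Y63.752
G1 X216.649 Y44.762
M5
G00 X134.539 Y95.251
M3 S787
G1 X133.652 Y107.050 F1035
G1 X133.012 Y121.551
G1 X132.620 Y138.753
G1 X132.476 Y158.656
G1 X132.580 Y181.260
M5
G00 X87.274 Y79.243
M3 S787
G1 X80.426 Y100.320 F1035
G1 X62.497 Y113.346
G1 X40.335 Y113.346
G1 X22.406 Y100.320
G1 X15.558 Y79.243
G1 X22.406 Y58.166
G1 X40.335 Y45.140
G1 X62.497 Y45.140
G1 X80.426 Y58.166
G1 X87.274 Y79.243
M5
G00 X0.000 Y0.000

viewBox `0 0 240.836 254.327` with mm width/height → 1 unit = 1 mm. Flip: y_m = 254.327 − y_svg.

**Shape 1** — `<path>` quadratic bezier, stroke `#ff00ff` → cut (S787, F1035). Control points (SVG): P0=(148.417,109.434), P1=(187.957,114.747), P2=(190.877,157.338); sampled at t=k/5. Machine vertices: (148.417,144.893) → (162.768,141.277) → (174.190,134.678) → (182.682,125.097) → (188.244,112.534) → (190.877,96.989). Open path.

**Shape 2** — `<path>` regular polygon, stroke `#ff00ff` → cut (S787, F1035). Machine vertices: (169.804,79.872) → (125.460,12.458) → (89.250,84.568) → (169.804,79.872). Closed: final G1 returns to the first vertex.

**Shape 3** — `<path>` quadratic bezier, stroke `#ff00ff` → cut (S787, F1035). Control points (SVG): P0=(52.565,233.999), P1=(124.594,148.420), P2=(171.741,57.589); sampled at t=k/5. Machine vertices: (52.565,20.328) → (80.381,54.770) → (106.207,89.632) → (130.042,124.914) → (151.887,160.616) → (171.741,196.738). Open path.

**Shape 4** — `<polygon>` regular polygon, stroke `#ff00ff` → cut (S787, F1035). Machine vertices: (38.545,210.431) → (56.527,218.663) → (64.759,200.681) → (46.777,192.449) → (38.545,210.431). Closed: final G1 returns to the first vertex.

**Shape 5** — `<polygon>` regular polygon, stroke `#ff00ff` → cut (S787, F1035). Machine vertices: (216.649,44.762) → (197.659,30.108) → (183.005,49.098) → (201.995,63.752) → (216.649,44.762). Closed: final G1 returns to the first vertex.

**Shape 6** — `<path>` quadratic bezier, stroke `#ff00ff` → cut (S787, F1035). Control points (SVG): P0=(134.539,159.076), P1=(132.011,132.954), P2=(132.580,73.067); sampled at t=k/5. Machine vertices: (134.539,95.251) → (133.652,107.050) → (133.012,121.551) → (132.620,138.753) → (132.476,158.656) → (132.580,181.260). Open path.

**Shape 7** — `<circle>` circle, stroke `#ff00ff` → cut (S787, F1035). Machine vertices: (87.274,79.243) → (80.426,100.320) → (62.497,113.346) → (40.335,113.346) → (22.406,100.320) → (15.558,79.243) → (22.406,58.166) → (40.335,45.140) → (62.497,45.140) → (80.426,58.166) → (87.274,79.243). Closed: final G1 returns to the first vertex.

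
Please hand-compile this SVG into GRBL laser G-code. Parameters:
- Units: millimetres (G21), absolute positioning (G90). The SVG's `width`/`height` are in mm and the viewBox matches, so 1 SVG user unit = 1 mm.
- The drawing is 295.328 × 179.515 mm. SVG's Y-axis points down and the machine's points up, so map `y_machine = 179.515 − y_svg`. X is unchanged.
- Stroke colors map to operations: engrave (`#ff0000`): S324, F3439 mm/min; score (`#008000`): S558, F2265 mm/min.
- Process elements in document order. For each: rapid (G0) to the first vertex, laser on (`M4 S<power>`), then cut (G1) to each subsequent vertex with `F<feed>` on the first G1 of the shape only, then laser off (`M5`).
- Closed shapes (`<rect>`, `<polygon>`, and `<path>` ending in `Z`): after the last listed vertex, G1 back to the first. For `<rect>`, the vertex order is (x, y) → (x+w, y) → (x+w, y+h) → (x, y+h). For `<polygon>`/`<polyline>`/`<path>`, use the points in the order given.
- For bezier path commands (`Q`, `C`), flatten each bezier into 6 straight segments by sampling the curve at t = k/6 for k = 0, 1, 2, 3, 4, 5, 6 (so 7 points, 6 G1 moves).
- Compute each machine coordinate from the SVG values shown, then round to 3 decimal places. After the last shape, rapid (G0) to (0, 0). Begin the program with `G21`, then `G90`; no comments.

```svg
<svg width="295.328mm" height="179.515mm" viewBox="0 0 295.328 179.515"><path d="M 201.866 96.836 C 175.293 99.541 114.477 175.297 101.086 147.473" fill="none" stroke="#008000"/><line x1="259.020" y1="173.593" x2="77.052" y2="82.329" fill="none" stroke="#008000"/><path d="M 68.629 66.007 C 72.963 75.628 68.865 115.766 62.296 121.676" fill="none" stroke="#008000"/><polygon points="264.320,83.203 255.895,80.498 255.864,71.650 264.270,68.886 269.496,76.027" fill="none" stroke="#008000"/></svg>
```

G21
G90
G0 X201.866 Y82.679
M4 S558
G1 X186.104 Y76.057 F2265
G1 X166.903 Y62.166
G1 X146.533 Y45.912
G1 X127.261 Y32.203
G1 X111.355 Y25.944
G1 X101.086 Y32.042
M5
G0 X259.020 Y5.922
M4 S558
G1 X77.052 Y97.186 F2265
M5
G0 X68.629 Y113.508
M4 S558
G1 X70.121 Y106.454 F2265
G1 X70.373 Y96.113
G1 X69.551 Y84.282
G1 X67.821 Y72.760
G1 X65.347 Y63.347
G1 X62.296 Y57.839
M5
G0 X264.320 Y96.312
M4 S558
G1 X255.895 Y99.017 F2265
G1 X255.864 Y107.865
G1 X264.270 Y110.629
G1 X269.496 Y103.488
G1 X264.320 Y96.312
M5
G0 X0.000 Y0.000

Since the viewBox matches the mm dimensions, user units are millimetres directly. The only transform is the Y-flip y_m = 179.515 − y_svg.

Shape 1 is a cubic bezier drawn with `<path>`. Its stroke #008000 means score at S558, F2265. After flipping Y the toolpath is (201.866,82.679) → (186.104,76.057) → (166.903,62.166) → (146.533,45.912) → (127.261,32.203) → (111.355,25.944) → (101.086,32.042).

Shape 2 is a line segment drawn with `<line>`. Its stroke #008000 means score at S558, F2265. After flipping Y the toolpath is (259.020,5.922) → (77.052,97.186).

Shape 3 is a cubic bezier drawn with `<path>`. Its stroke #008000 means score at S558, F2265. After flipping Y the toolpath is (68.629,113.508) → (70.121,106.454) → (70.373,96.113) → (69.551,84.282) → (67.821,72.760) → (65.347,63.347) → (62.296,57.839).

Shape 4 is a regular polygon drawn with `<polygon>`. Its stroke #008000 means score at S558, F2265. After flipping Y the toolpath is (264.320,96.312) → (255.895,99.017) → (255.864,107.865) → (264.270,110.629) → (269.496,103.488) → (264.320,96.312), returning to the start.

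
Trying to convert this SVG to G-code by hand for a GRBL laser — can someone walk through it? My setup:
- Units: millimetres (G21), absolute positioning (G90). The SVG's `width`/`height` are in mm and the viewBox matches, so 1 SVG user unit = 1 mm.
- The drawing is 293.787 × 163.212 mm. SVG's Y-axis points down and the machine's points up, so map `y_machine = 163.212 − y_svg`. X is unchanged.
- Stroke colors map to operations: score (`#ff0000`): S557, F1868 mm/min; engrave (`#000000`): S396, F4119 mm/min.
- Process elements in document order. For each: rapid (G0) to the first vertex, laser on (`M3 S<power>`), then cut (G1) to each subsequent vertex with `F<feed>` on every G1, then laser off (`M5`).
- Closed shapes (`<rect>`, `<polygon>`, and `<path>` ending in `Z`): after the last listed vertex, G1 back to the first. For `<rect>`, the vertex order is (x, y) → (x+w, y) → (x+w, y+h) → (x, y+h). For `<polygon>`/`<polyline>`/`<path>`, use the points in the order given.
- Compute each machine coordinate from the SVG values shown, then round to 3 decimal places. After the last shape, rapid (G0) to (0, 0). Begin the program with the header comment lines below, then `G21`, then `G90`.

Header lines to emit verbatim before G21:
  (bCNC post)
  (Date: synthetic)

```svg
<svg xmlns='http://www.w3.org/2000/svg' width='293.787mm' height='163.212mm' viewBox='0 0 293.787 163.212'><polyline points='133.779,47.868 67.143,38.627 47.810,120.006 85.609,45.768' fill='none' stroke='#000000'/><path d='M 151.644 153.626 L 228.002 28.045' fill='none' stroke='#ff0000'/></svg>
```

(bCNC post)
(Date: synthetic)
G21
G90
G0 X133.779 Y115.344
M3 S396
G1 X67.143 Y124.585 F4119
G1 X47.810 Y43.206 F4119
G1 X85.609 Y117.444 F4119
M5
G0 X151.644 Y9.586
M3 S557
G1 X228.002 Y135.167 F1868
M5
G0 X0.000 Y0.000

viewBox `0 0 293.787 163.212` with mm width/height → 1 unit = 1 mm. Flip: y_m = 163.212 − y_svg.

**Shape 1** — `<polyline>` open polyline, stroke `#000000` → engrave (S396, F4119). Machine vertices: (133.779,115.344) → (67.143,124.585) → (47.810,43.206) → (85.609,117.444). Open path.

**Shape 2** — `<path>` line segment, stroke `#ff0000` → score (S557, F1868). Machine vertices: (151.644,9.586) → (228.002,135.167). Open path.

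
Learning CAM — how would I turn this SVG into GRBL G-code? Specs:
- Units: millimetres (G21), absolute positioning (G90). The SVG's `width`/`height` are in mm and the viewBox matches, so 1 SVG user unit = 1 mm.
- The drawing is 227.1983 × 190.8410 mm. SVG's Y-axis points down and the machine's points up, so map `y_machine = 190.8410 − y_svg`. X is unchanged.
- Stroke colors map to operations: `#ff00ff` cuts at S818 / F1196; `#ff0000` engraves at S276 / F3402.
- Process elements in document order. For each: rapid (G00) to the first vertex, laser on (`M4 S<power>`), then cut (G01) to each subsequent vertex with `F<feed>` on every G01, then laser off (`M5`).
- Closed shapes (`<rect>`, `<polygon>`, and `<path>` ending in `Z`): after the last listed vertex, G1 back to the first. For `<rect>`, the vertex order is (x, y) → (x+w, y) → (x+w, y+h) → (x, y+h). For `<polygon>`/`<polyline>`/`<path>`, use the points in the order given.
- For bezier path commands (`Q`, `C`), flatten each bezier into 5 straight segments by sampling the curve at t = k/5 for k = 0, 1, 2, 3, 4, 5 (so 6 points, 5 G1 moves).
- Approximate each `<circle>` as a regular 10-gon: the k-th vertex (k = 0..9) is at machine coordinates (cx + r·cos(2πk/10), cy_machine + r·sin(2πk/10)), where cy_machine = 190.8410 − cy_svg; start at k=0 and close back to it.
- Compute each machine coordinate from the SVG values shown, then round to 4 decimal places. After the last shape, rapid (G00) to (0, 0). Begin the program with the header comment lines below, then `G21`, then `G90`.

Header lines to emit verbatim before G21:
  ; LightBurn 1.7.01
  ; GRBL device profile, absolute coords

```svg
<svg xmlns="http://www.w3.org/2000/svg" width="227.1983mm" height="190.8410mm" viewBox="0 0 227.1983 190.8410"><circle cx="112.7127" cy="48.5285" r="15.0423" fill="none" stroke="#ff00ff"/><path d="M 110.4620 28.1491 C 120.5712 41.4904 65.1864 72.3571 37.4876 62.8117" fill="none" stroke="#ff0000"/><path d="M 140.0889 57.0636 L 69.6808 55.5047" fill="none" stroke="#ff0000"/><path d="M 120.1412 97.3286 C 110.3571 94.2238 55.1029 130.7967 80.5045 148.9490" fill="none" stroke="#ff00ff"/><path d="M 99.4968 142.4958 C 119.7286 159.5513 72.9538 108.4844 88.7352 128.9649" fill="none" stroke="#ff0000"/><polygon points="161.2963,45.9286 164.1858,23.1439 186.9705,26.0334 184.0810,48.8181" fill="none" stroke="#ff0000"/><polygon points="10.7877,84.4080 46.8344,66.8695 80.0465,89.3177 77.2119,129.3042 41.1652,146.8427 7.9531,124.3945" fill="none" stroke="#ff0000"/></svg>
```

; LightBurn 1.7.01
; GRBL device profile, absolute coords
G21
G90
G00 X127.7550 Y142.3125
M4 S818
G01 X124.8822 Y151.1541 F1196
G01 X117.3610 Y156.6186 F1196
G01 X108.0644 Y156.6186 F1196
G01 X100.5432 Y151.1541 F1196
G01 X97.6704 Y142.3125 F1196
G01 X100.5432 Y133.4709 F1196
G01 X108.0644 Y128.0064 F1196
G01 X117.3610 Y128.0064 F1196
G01 X124.8822 Y133.4709 F1196
G01 X127.7550 Y142.3125 F1196
M5
G00 X110.4620 Y162.6919
M4 S276
G01 X109.4137 Y153.0476 F3402
G01 X97.1194 Y141.9781 F3402
G01 X78.0519 Y132.2646 F3402
G01 X56.6838 Y126.6880 F3402
G01 X37.4876 Y128.0293 F3402
M5
G00 X140.0889 Y133.7774
M4 S276
G01 X69.6808 Y135.3363 F3402
M5
G00 X120.1412 Y93.5124
M4 S818
G01 X109.8233 Y91.0787 F1196
G01 X94.6467 Y81.9112 F1196
G01 X80.6653 Y68.7984 F1196
G01 X73.9332 Y54.5291 F1196
G01 X80.5045 Y41.8920 F1196
M5
G00 X99.4968 Y48.3452
M4 S276
G01 X104.6316 Y45.1692 F3402
G01 X99.9038 Y51.6385 F3402
G01 X91.5325 Y61.0488 F3402
G01 X85.7366 Y66.6961 F3402
G01 X88.7352 Y61.8761 F3402
M5
G00 X161.2963 Y144.9124
M4 S276
G01 X164.1858 Y167.6971 F3402
G01 X186.9705 Y164.8076 F3402
G01 X184.0810 Y142.0229 F3402
G01 X161.2963 Y144.9124 F3402
M5
G00 X10.7877 Y106.4330
M4 S276
G01 X46.8344 Y123.9715 F3402
G01 X80.0465 Y101.5233 F3402
G01 X77.2119 Y61.5368 F3402
G01 X41.1652 Y43.9983 F3402
G01 X7.9531 Y66.4465 F3402
G01 X10.7877 Y106.4330 F3402
M5
G00 X0.0000 Y0.0000

viewBox `0 0 227.1983 190.8410` with mm width/height → 1 unit = 1 mm. Flip: y_m = 190.8410 − y_svg.

**Shape 1** — `<circle>` circle, stroke `#ff00ff` → cut (S818, F1196). Machine vertices: (127.7550,142.3125) → (124.8822,151.1541) → (117.3610,156.6186) → (108.0644,156.6186) → (100.5432,151.1541) → (97.6704,142.3125) → (100.5432,133.4709) → (108.0644,128.0064) → (117.3610,128.0064) → (124.8822,133.4709) → (127.7550,142.3125). Closed: final G1 returns to the first vertex.

**Shape 2** — `<path>` cubic bezier, stroke `#ff0000` → engrave (S276, F3402). Control points (SVG): P0=(110.4620,28.1491), P1=(120.5712,41.4904), P2=(65.1864,72.3571), P3=(37.4876,62.8117); sampled at t=k/5. Machine vertices: (110.4620,162.6919) → (109.4137,153.0476) → (97.1194,141.9781) → (78.0519,132.2646) → (56.6838,126.6880) → (37.4876,128.0293). Open path.

**Shape 3** — `<path>` line segment, stroke `#ff0000` → engrave (S276, F3402). Machine vertices: (140.0889,133.7774) → (69.6808,135.3363). Open path.

**Shape 4** — `<path>` cubic bezier, stroke `#ff00ff` → cut (S818, F1196). Control points (SVG): P0=(120.1412,97.3286), P1=(110.3571,94.2238), P2=(55.1029,130.7967), P3=(80.5045,148.9490); sampled at t=k/5. Machine vertices: (120.1412,93.5124) → (109.8233,91.0787) → (94.6467,81.9112) → (80.6653,68.7984) → (73.9332,54.5291) → (80.5045,41.8920). Open path.

**Shape 5** — `<path>` cubic bezier, stroke `#ff0000` → engrave (S276, F3402). Control points (SVG): P0=(99.4968,142.4958), P1=(119.7286,159.5513), P2=(72.9538,108.4844), P3=(88.7352,128.9649); sampled at t=k/5. Machine vertices: (99.4968,48.3452) → (104.6316,45.1692) → (99.9038,51.6385) → (91.5325,61.0488) → (85.7366,66.6961) → (88.7352,61.8761). Open path.

**Shape 6** — `<polygon>` regular polygon, stroke `#ff0000` → engrave (S276, F3402). Machine vertices: (161.2963,144.9124) → (164.1858,167.6971) → (186.9705,164.8076) → (184.0810,142.0229) → (161.2963,144.9124). Closed: final G1 returns to the first vertex.

**Shape 7** — `<polygon>` regular polygon, stroke `#ff0000` → engrave (S276, F3402). Machine vertices: (10.7877,106.4330) → (46.8344,123.9715) → (80.0465,101.5233) → (77.2119,61.5368) → (41.1652,43.9983) → (7.9531,66.4465) → (10.7877,106.4330). Closed: final G1 returns to the first vertex.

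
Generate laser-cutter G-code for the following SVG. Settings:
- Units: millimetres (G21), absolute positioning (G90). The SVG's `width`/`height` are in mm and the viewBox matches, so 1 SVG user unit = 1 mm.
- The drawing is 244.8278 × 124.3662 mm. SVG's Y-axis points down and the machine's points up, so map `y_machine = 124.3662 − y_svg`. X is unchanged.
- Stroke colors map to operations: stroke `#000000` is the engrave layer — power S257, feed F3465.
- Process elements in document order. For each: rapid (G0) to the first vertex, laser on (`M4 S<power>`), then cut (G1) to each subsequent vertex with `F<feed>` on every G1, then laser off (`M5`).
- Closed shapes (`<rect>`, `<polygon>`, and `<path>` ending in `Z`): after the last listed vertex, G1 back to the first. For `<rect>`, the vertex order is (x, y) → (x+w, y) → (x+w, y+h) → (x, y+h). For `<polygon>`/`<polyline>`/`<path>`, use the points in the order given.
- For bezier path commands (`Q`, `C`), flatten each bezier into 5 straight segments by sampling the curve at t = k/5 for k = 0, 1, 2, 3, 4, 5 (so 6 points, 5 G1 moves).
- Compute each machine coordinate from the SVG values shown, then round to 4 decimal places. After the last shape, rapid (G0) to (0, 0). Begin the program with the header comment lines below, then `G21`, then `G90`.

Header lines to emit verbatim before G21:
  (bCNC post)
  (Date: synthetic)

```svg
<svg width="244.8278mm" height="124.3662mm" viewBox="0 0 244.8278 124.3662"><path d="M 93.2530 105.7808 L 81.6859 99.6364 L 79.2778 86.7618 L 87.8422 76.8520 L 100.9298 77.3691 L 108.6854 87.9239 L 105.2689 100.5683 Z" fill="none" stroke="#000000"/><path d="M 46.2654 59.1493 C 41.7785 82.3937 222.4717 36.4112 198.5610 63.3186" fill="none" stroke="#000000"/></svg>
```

viewBox `0 0 244.8278 124.3662` with mm width/height → 1 unit = 1 mm. Flip: y_m = 124.3662 − y_svg.

**Shape 1** — `<path>` regular polygon, stroke `#000000` → engrave (S257, F3465). Machine vertices: (93.2530,18.5854) → (81.6859,24.7298) → (79.2778,37.6044) → (87.8422,47.5142) → (100.9298,46.9971) → (108.6854,36.4423) → (105.2689,23.7979) → (93.2530,18.5854). Closed: final G1 returns to the first vertex.

**Shape 2** — `<path>` cubic bezier, stroke `#000000` → engrave (S257, F3465). Control points (SVG): P0=(46.2654,59.1493), P1=(41.7785,82.3937), P2=(222.4717,36.4112), P3=(198.5610,63.3186); sampled at t=k/5. Machine vertices: (46.2654,65.2169) → (62.6766,58.4406) → (104.8214,61.4571) → (153.9901,67.4448) → (191.4732,69.5822) → (198.5610,61.0476). Open path.

(bCNC post)
(Date: synthetic)
G21
G90
G0 X93.2530 Y18.5854
M4 S257
G1 X81.6859 Y24.7298 F3465
G1 X79.2778 Y37.6044 F3465
G1 X87.8422 Y47.5142 F3465
G1 X100.9298 Y46.9971 F3465
G1 X108.6854 Y36.4423 F3465
G1 X105.2689 Y23.7979 F3465
G1 X93.2530 Y18.5854 F3465
M5
G0 X46.2654 Y65.2169
M4 S257
G1 X62.6766 Y58.4406 F3465
G1 X104.8214 Y61.4571 F3465
G1 X153.9901 Y67.4448 F3465
G1 X191.4732 Y69.5822 F3465
G1 X198.5610 Y61.0476 F3465
M5
G0 X0.0000 Y0.0000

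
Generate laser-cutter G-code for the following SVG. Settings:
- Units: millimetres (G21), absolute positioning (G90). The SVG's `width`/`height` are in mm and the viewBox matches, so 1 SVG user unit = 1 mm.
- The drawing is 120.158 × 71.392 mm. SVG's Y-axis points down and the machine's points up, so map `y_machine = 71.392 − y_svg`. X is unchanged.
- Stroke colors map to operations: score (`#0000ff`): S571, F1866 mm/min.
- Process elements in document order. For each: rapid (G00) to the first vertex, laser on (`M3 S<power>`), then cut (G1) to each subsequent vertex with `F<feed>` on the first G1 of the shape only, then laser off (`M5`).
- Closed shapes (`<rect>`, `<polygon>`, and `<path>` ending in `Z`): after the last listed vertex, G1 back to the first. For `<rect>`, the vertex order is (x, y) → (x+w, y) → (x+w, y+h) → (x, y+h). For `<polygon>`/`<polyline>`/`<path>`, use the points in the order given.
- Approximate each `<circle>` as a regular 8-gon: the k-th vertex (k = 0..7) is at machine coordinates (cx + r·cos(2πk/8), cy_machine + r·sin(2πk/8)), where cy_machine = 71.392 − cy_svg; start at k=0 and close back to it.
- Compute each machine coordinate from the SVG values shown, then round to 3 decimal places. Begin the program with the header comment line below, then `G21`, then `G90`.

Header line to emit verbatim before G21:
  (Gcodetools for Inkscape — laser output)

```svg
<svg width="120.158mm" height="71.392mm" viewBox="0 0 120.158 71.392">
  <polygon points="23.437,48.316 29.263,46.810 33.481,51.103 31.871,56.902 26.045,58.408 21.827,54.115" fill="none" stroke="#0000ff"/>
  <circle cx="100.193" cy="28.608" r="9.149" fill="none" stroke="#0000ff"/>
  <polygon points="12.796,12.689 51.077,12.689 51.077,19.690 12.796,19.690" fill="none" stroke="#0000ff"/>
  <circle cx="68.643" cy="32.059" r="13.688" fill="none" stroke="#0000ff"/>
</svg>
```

(Gcodetools for Inkscape — laser output)
G21
G90
G00 X23.437 Y23.076
M3 S571
G1 X29.263 Y24.582 F1866
G1 X33.481 Y20.289
G1 X31.871 Y14.490
G1 X26.045 Y12.984
G1 X21.827 Y17.277
G1 X23.437 Y23.076
M5
G00 X109.342 Y42.784
M3 S571
G1 X106.662 Y49.253 F1866
G1 X100.193 Y51.933
G1 X93.724 Y49.253
G1 X91.044 Y42.784
G1 X93.724 Y36.315
G1 X100.193 Y33.635
G1 X106.662 Y36.315
G1 X109.342 Y42.784
M5
G00 X12.796 Y58.703
M3 S571
G1 X51.077 Y58.703 F1866
G1 X51.077 Y51.702
G1 X12.796 Y51.702
G1 X12.796 Y58.703
M5
G00 X82.331 Y39.333
M3 S571
G1 X78.322 Y49.012 F1866
G1 X68.643 Y53.021
G1 X58.964 Y49.012
G1 X54.955 Y39.333
G1 X58.964 Y29.654
G1 X68.643 Y25.645
G1 X78.322 Y29.654
G1 X82.331 Y39.333
M5

viewBox `0 0 120.158 71.392` with mm width/height → 1 unit = 1 mm. Flip: y_m = 71.392 − y_svg.

**Shape 1** — `<polygon>` regular polygon, stroke `#0000ff` → score (S571, F1866). Machine vertices: (23.437,23.076) → (29.263,24.582) → (33.481,20.289) → (31.871,14.490) → (26.045,12.984) → (21.827,17.277) → (23.437,23.076). Closed: final G1 returns to the first vertex.

**Shape 2** — `<circle>` circle, stroke `#0000ff` → score (S571, F1866). Machine vertices: (109.342,42.784) → (106.662,49.253) → (100.193,51.933) → (93.724,49.253) → (91.044,42.784) → (93.724,36.315) → (100.193,33.635) → (106.662,36.315) → (109.342,42.784). Closed: final G1 returns to the first vertex.

**Shape 3** — `<polygon>` rectangle, stroke `#0000ff` → score (S571, F1866). Machine vertices: (12.796,58.703) → (51.077,58.703) → (51.077,51.702) → (12.796,51.702) → (12.796,58.703). Closed: final G1 returns to the first vertex.

**Shape 4** — `<circle>` circle, stroke `#0000ff` → score (S571, F1866). Machine vertices: (82.331,39.333) → (78.322,49.012) → (68.643,53.021) → (58.964,49.012) → (54.955,39.333) → (58.964,29.654) → (68.643,25.645) → (78.322,29.654) → (82.331,39.333). Closed: final G1 returns to the first vertex.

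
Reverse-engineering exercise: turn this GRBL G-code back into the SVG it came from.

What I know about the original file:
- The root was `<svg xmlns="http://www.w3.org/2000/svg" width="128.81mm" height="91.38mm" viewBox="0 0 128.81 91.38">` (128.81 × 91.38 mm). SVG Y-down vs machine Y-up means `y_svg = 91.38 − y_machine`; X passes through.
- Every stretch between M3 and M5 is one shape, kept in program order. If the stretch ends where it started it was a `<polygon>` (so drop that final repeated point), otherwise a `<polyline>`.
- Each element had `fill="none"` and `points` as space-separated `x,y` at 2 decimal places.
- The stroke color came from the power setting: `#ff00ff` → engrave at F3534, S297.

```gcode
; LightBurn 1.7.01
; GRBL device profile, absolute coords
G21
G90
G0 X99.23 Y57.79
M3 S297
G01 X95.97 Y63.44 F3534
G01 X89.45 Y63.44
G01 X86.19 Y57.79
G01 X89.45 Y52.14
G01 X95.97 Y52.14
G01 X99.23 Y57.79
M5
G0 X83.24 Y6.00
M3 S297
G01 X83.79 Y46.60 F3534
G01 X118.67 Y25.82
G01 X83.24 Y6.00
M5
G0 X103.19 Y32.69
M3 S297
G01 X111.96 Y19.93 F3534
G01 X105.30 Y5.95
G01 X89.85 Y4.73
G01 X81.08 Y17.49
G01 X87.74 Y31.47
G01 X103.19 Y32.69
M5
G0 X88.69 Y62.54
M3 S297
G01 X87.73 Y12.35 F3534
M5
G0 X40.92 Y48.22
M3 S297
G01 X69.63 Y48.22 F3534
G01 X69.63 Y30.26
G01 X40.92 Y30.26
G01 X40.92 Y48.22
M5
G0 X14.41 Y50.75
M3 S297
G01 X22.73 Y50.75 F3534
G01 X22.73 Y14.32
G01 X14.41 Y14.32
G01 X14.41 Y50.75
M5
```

Each laser-on run becomes one SVG element. Flip Y back into SVG space with y_svg = 91.38 − y_machine. Every run uses S297, so all elements get stroke `#ff00ff` (engrave).

Run 1: The run returns to its start, so emit a `<polygon>` with points (Y-flipped): 99.23,33.59 95.97,27.94 89.45,27.94 86.19,33.59 89.45,39.24 95.97,39.24.

Run 2: The run returns to its start, so emit a `<polygon>` with points (Y-flipped): 83.24,85.38 83.79,44.78 118.67,65.56.

Run 3: The run returns to its start, so emit a `<polygon>` with points (Y-flipped): 103.19,58.69 111.96,71.45 105.30,85.43 89.85,86.65 81.08,73.89 87.74,59.91.

Run 4: The run is open, so emit a `<polyline>` with points (Y-flipped): 88.69,28.84 87.73,79.03.

Run 5: The run returns to its start, so emit a `<polygon>` with points (Y-flipped): 40.92,43.16 69.63,43.16 69.63,61.12 40.92,61.12.

Run 6: The run returns to its start, so emit a `<polygon>` with points (Y-flipped): 14.41,40.63 22.73,40.63 22.73,77.06 14.41,77.06.

<svg xmlns="http://www.w3.org/2000/svg" width="128.81mm" height="91.38mm" viewBox="0 0 128.81 91.38">
  <polygon points="99.23,33.59 95.97,27.94 89.45,27.94 86.19,33.59 89.45,39.24 95.97,39.24" fill="none" stroke="#ff00ff"/>
  <polygon points="83.24,85.38 83.79,44.78 118.67,65.56" fill="none" stroke="#ff00ff"/>
  <polygon points="103.19,58.69 111.96,71.45 105.30,85.43 89.85,86.65 81.08,73.89 87.74,59.91" fill="none" stroke="#ff00ff"/>
  <polyline points="88.69,28.84 87.73,79.03" fill="none" stroke="#ff00ff"/>
  <polygon points="40.92,43.16 69.63,43.16 69.63,61.12 40.92,61.12" fill="none" stroke="#ff00ff"/>
  <polygon points="14.41,40.63 22.73,40.63 22.73,77.06 14.41,77.06" fill="none" stroke="#ff00ff"/>
</svg>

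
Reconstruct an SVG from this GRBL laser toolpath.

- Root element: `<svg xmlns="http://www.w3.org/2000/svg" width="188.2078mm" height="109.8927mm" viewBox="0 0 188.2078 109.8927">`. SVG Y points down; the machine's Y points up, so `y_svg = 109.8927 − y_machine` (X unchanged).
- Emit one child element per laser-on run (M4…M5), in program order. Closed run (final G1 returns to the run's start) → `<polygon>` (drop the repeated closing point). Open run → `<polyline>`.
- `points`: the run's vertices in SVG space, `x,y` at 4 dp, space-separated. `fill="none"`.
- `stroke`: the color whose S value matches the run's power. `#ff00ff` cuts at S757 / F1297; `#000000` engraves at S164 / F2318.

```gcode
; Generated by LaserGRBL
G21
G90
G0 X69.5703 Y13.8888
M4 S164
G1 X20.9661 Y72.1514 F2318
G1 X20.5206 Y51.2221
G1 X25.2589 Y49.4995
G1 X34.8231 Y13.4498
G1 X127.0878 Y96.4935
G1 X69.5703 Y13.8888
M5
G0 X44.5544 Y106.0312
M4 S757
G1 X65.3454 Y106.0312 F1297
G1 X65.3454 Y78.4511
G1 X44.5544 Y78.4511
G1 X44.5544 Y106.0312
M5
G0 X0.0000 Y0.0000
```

<svg xmlns="http://www.w3.org/2000/svg" width="188.2078mm" height="109.8927mm" viewBox="0 0 188.2078 109.8927">
  <polygon points="69.5703,96.0039 20.9661,37.7413 20.5206,58.6706 25.2589,60.3932 34.8231,96.4429 127.0878,13.3992" fill="none" stroke="#000000"/>
  <polygon points="44.5544,3.8615 65.3454,3.8615 65.3454,31.4416 44.5544,31.4416" fill="none" stroke="#ff00ff"/>
</svg>

Machine Y-up, SVG Y-down with viewBox height 109.8927, so y_svg = 109.8927 − y_machine; X carries over.

Run 1: power S164 maps to stroke `#000000` (engrave). The run returns to its start, so emit a `<polygon>` with points (Y-flipped): 69.5703,96.0039 20.9661,37.7413 20.5206,58.6706 25.2589,60.3932 34.8231,96.4429 127.0878,13.3992.

Run 2: the run's S757 means `#ff00ff` (cut). The run returns to its start, so emit a `<polygon>` with points (Y-flipped): 44.5544,3.8615 65.3454,3.8615 65.3454,31.4416 44.5544,31.4416.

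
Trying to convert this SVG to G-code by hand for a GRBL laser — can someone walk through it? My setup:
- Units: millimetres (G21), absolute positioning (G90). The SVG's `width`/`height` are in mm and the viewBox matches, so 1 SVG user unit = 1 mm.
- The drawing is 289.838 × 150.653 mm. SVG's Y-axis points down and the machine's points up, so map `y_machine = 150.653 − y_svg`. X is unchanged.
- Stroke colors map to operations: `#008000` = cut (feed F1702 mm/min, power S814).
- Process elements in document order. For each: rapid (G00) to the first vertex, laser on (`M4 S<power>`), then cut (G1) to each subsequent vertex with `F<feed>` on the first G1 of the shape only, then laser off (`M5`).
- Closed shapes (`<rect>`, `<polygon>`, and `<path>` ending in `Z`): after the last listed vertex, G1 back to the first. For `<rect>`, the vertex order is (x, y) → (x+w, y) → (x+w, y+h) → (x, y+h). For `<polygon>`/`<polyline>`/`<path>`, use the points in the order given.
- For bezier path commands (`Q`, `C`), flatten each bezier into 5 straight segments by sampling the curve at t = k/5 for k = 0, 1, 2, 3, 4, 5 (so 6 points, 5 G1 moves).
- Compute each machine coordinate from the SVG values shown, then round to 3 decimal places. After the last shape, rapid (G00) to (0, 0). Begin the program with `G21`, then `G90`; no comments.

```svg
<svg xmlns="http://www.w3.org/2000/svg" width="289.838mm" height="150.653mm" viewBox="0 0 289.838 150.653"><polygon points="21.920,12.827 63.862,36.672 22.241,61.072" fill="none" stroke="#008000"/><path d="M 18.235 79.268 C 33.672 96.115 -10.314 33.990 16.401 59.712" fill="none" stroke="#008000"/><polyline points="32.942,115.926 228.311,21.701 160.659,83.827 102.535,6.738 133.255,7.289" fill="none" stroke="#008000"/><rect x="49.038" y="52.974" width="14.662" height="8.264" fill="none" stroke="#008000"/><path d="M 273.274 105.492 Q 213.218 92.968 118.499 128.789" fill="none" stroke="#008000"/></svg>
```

viewBox `0 0 289.838 150.653` with mm width/height → 1 unit = 1 mm. Flip: y_m = 150.653 − y_svg.

**Shape 1** — `<polygon>` regular polygon, stroke `#008000` → cut (S814, F1702). Machine vertices: (21.920,137.826) → (63.862,113.981) → (22.241,89.581) → (21.920,137.826). Closed: final G1 returns to the first vertex.

**Shape 2** — `<path>` cubic bezier, stroke `#008000` → cut (S814, F1702). Control points (SVG): P0=(18.235,79.268), P1=(33.672,96.115), P2=(-10.314,33.990), P3=(16.401,59.712); sampled at t=k/5. Machine vertices: (18.235,71.385) → (21.407,69.419) → (16.564,78.399) → (9.952,90.317) → (7.815,97.167) → (16.401,90.941). Open path.

**Shape 3** — `<polyline>` open polyline, stroke `#008000` → cut (S814, F1702). Machine vertices: (32.942,34.727) → (228.311,128.952) → (160.659,66.826) → (102.535,143.915) → (133.255,143.364). Open path.

**Shape 4** — `<rect>` rectangle, stroke `#008000` → cut (S814, F1702). Machine vertices: (49.038,97.679) → (63.700,97.679) → (63.700,89.415) → (49.038,89.415) → (49.038,97.679). Closed: final G1 returns to the first vertex.

**Shape 5** — `<path>` quadratic bezier, stroke `#008000` → cut (S814, F1702). Control points (SVG): P0=(273.274,105.492), P1=(213.218,92.968), P2=(118.499,128.789); sampled at t=k/5. Machine vertices: (273.274,45.161) → (247.865,48.237) → (219.683,47.445) → (188.728,42.786) → (155.000,34.259) → (118.499,21.864). Open path.

G21
G90
G00 X21.920 Y137.826
M4 S814
G1 X63.862 Y113.981 F1702
G1 X22.241 Y89.581
G1 X21.920 Y137.826
M5
G00 X18.235 Y71.385
M4 S814
G1 X21.407 Y69.419 F1702
G1 X16.564 Y78.399
G1 X9.952 Y90.317
G1 X7.815 Y97.167
G1 X16.401 Y90.941
M5
G00 X32.942 Y34.727
M4 S814
G1 X228.311 Y128.952 F1702
G1 X160.659 Y66.826
G1 X102.535 Y143.915
G1 X133.255 Y143.364
M5
G00 X49.038 Y97.679
M4 S814
G1 X63.700 Y97.679 F1702
G1 X63.700 Y89.415
G1 X49.038 Y89.415
G1 X49.038 Y97.679
M5
G00 X273.274 Y45.161
M4 S814
G1 X247.865 Y48.237 F1702
G1 X219.683 Y47.445
G1 X188.728 Y42.786
G1 X155.000 Y34.259
G1 X118.499 Y21.864
M5
G00 X0.000 Y0.000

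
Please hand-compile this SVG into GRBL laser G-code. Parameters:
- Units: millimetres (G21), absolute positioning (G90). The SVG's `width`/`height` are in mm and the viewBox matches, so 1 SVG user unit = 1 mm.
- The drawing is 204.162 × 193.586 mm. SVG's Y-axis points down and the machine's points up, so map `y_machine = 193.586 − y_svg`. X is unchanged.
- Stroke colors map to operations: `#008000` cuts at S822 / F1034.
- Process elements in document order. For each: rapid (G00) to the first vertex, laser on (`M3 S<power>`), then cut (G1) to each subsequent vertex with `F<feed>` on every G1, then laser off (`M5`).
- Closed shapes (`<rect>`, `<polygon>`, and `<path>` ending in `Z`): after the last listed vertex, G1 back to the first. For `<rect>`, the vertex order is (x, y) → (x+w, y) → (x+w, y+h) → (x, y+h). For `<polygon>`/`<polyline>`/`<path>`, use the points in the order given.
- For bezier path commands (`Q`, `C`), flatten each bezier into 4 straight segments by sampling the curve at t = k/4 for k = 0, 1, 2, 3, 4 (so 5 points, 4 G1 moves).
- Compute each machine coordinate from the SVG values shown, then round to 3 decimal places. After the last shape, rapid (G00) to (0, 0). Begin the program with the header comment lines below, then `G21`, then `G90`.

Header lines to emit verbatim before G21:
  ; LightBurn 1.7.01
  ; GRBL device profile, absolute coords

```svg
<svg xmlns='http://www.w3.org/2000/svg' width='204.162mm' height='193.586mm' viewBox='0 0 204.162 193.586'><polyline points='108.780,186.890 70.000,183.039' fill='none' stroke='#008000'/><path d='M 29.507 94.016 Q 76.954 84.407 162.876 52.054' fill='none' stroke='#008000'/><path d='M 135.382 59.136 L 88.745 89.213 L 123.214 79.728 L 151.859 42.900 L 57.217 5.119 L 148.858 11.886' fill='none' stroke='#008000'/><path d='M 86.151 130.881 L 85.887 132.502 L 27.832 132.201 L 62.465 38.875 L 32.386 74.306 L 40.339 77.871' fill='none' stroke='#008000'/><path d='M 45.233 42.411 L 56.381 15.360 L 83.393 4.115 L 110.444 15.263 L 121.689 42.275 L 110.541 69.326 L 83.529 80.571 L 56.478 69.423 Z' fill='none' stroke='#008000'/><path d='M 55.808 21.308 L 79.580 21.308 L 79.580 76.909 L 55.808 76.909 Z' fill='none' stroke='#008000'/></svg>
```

; LightBurn 1.7.01
; GRBL device profile, absolute coords
G21
G90
G00 X108.780 Y6.696
M3 S822
G1 X70.000 Y10.547 F1034
M5
G00 X29.507 Y99.570
M3 S822
G1 X55.635 Y105.796 F1034
G1 X86.573 Y114.865 F1034
G1 X122.320 Y126.777 F1034
G1 X162.876 Y141.532 F1034
M5
G00 X135.382 Y134.450
M3 S822
G1 X88.745 Y104.373 F1034
G1 X123.214 Y113.858 F1034
G1 X151.859 Y150.686 F1034
G1 X57.217 Y188.467 F1034
G1 X148.858 Y181.700 F1034
M5
G00 X86.151 Y62.705
M3 S822
G1 X85.887 Y61.084 F1034
G1 X27.832 Y61.385 F1034
G1 X62.465 Y154.711 F1034
G1 X32.386 Y119.280 F1034
G1 X40.339 Y115.715 F1034
M5
G00 X45.233 Y151.175
M3 S822
G1 X56.381 Y178.226 F1034
G1 X83.393 Y189.471 F1034
G1 X110.444 Y178.323 F1034
G1 X121.689 Y151.311 F1034
G1 X110.541 Y124.260 F1034
G1 X83.529 Y113.015 F1034
G1 X56.478 Y124.163 F1034
G1 X45.233 Y151.175 F1034
M5
G00 X55.808 Y172.278
M3 S822
G1 X79.580 Y172.278 F1034
G1 X79.580 Y116.677 F1034
G1 X55.808 Y116.677 F1034
G1 X55.808 Y172.278 F1034
M5
G00 X0.000 Y0.000

Since the viewBox matches the mm dimensions, user units are millimetres directly. The only transform is the Y-flip y_m = 193.586 − y_svg.

Shape 1 is a line segment drawn with `<polyline>`. Its stroke #008000 means cut at S822, F1034. After flipping Y the toolpath is (108.780,6.696) → (70.000,10.547).

Shape 2 is a quadratic bezier drawn with `<path>`. Its stroke #008000 means cut at S822, F1034. After flipping Y the toolpath is (29.507,99.570) → (55.635,105.796) → (86.573,114.865) → (122.320,126.777) → (162.876,141.532).

Shape 3 is a open polyline drawn with `<path>`. Its stroke #008000 means cut at S822, F1034. After flipping Y the toolpath is (135.382,134.450) → (88.745,104.373) → (123.214,113.858) → (151.859,150.686) → (57.217,188.467) → (148.858,181.700).

Shape 4 is a open polyline drawn with `<path>`. Its stroke #008000 means cut at S822, F1034. After flipping Y the toolpath is (86.151,62.705) → (85.887,61.084) → (27.832,61.385) → (62.465,154.711) → (32.386,119.280) → (40.339,115.715).

Shape 5 is a regular polygon drawn with `<path>`. Its stroke #008000 means cut at S822, F1034. After flipping Y the toolpath is (45.233,151.175) → (56.381,178.226) → (83.393,189.471) → (110.444,178.323) → (121.689,151.311) → (110.541,124.260) → (83.529,113.015) → (56.478,124.163) → (45.233,151.175), returning to the start.

Shape 6 is a rectangle drawn with `<path>`. Its stroke #008000 means cut at S822, F1034. After flipping Y the toolpath is (55.808,172.278) → (79.580,172.278) → (79.580,116.677) → (55.808,116.677) → (55.808,172.278), returning to the start.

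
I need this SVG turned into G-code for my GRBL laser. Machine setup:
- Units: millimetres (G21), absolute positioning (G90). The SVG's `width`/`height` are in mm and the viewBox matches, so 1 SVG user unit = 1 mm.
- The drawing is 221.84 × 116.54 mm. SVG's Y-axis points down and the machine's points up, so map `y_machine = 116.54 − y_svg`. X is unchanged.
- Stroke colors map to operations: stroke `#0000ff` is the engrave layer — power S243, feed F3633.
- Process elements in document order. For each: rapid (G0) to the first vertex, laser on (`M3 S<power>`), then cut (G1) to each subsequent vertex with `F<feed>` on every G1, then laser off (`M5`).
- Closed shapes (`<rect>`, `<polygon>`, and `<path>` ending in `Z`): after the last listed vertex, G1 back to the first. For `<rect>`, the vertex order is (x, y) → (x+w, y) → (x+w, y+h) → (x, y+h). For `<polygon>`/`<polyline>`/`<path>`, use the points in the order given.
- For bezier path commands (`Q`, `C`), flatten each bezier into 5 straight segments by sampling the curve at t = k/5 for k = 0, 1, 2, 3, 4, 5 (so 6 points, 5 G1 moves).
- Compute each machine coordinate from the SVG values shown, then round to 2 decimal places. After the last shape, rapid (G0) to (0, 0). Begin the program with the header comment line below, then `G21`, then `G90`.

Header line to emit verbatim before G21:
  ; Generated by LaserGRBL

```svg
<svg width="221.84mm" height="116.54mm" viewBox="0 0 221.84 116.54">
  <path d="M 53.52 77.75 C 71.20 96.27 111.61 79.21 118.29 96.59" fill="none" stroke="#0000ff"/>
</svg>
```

; Generated by LaserGRBL
G21
G90
G0 X53.52 Y38.79
M3 S243
G1 X66.40 Y31.39 F3633
G1 X82.03 Y29.16 F3633
G1 X97.70 Y28.76 F3633
G1 X110.69 Y26.81 F3633
G1 X118.29 Y19.95 F3633
M5
G0 X0.00 Y0.00

viewBox `0 0 221.84 116.54` with mm width/height → 1 unit = 1 mm. Flip: y_m = 116.54 − y_svg.

**Shape 1** — `<path>` cubic bezier, stroke `#0000ff` → engrave (S243, F3633). Control points (SVG): P0=(53.52,77.75), P1=(71.20,96.27), P2=(111.61,79.21), P3=(118.29,96.59); sampled at t=k/5. Machine vertices: (53.52,38.79) → (66.40,31.39) → (82.03,29.16) → (97.70,28.76) → (110.69,26.81) → (118.29,19.95). Open path.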